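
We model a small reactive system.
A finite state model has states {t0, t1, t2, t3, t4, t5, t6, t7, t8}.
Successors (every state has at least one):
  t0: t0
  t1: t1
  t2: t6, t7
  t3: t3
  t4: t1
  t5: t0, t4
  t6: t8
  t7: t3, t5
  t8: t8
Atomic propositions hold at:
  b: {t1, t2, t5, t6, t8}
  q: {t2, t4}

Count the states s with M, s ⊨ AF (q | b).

6

Sat(q | b) = {t1, t2, t4, t5, t6, t8}
AF (q | b): least fixpoint, start Z0 = {t1, t2, t4, t5, t6, t8}, add states with every successor in Z. Already a fixed point.
Sat(AF (q | b)) = {t1, t2, t4, t5, t6, t8}
|Sat(AF (q | b))| = |{t1, t2, t4, t5, t6, t8}| = 6.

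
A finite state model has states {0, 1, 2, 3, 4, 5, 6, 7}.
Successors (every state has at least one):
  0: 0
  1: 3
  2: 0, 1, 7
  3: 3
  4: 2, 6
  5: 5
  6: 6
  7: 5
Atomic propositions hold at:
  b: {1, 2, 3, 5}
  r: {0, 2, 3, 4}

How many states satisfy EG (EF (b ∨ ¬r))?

7

Sat(¬r) = {1, 5, 6, 7}
Sat(b ∨ ¬r) = {1, 2, 3, 5, 6, 7}
EF (b ∨ ¬r): least fixpoint, start Z0 = {1, 2, 3, 5, 6, 7}, add states with some successor in Z. Z1 = {1, 2, 3, 4, 5, 6, 7}; fixed.
Sat(EF (b ∨ ¬r)) = {1, 2, 3, 4, 5, 6, 7}
EG (EF (b ∨ ¬r)): greatest fixpoint, start Z0 = {1, 2, 3, 4, 5, 6, 7}, keep only states in Sat with some successor in Z. Already a fixed point.
Sat(EG (EF (b ∨ ¬r))) = {1, 2, 3, 4, 5, 6, 7}
|Sat(EG (EF (b ∨ ¬r)))| = |{1, 2, 3, 4, 5, 6, 7}| = 7.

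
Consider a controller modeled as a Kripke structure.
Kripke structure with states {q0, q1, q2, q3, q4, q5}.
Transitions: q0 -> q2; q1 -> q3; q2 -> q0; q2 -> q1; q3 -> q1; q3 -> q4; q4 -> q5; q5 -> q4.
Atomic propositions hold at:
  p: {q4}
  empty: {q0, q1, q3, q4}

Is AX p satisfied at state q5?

Yes

Sat(AX p) = {s : every successor in {q4}} = {q5}
q5 ∈ Sat(AX p) = {q5}, so the formula holds at q5.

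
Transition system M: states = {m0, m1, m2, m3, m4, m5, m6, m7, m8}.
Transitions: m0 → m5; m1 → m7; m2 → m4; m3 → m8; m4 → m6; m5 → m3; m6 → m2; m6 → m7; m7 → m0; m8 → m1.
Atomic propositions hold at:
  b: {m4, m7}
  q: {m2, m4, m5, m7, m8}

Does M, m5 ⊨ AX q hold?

No

Sat(AX q) = {s : every successor in {m2, m4, m5, m7, m8}} = {m0, m1, m2, m3, m6}
m5 ∉ Sat(AX q) = {m0, m1, m2, m3, m6}, so the formula does not hold at m5.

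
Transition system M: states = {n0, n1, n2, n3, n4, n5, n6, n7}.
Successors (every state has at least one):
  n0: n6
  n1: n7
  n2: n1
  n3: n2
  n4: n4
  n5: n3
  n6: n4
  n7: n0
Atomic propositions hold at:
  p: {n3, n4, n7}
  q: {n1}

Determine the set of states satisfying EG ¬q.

Sat(¬q) = {n0, n2, n3, n4, n5, n6, n7}
EG ¬q: greatest fixpoint, start Z0 = {n0, n2, n3, n4, n5, n6, n7}, keep only states in Sat with some successor in Z. Z1 = {n0, n3, n4, n5, n6, n7}; Z2 = {n0, n4, n5, n6, n7}; Z3 = {n0, n4, n6, n7}; fixed.
Sat(EG ¬q) = {n0, n4, n6, n7}

{n0, n4, n6, n7}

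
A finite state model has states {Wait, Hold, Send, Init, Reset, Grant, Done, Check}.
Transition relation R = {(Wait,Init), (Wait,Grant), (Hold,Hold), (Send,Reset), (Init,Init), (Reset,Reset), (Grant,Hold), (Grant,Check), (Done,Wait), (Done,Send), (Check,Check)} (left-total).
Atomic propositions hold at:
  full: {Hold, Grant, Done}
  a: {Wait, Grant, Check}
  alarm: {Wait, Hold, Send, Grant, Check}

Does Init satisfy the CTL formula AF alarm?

No

AF alarm: least fixpoint, start Z0 = {Wait, Hold, Send, Grant, Check}, add states with every successor in Z. Z1 = {Wait, Hold, Send, Grant, Done, Check}; fixed.
Sat(AF alarm) = {Wait, Hold, Send, Grant, Done, Check}
Init ∉ Sat(AF alarm) = {Wait, Hold, Send, Grant, Done, Check}, so the formula does not hold at Init.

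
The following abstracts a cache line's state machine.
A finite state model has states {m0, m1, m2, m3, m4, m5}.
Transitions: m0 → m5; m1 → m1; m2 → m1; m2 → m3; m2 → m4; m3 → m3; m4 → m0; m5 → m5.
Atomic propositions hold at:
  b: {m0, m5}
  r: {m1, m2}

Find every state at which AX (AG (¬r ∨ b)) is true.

Sat(¬r) = {m0, m3, m4, m5}
Sat(¬r ∨ b) = {m0, m3, m4, m5}
AG (¬r ∨ b): greatest fixpoint, start Z0 = {m0, m3, m4, m5}, keep only states in Sat with every successor in Z. Already a fixed point.
Sat(AG (¬r ∨ b)) = {m0, m3, m4, m5}
Sat(AX (AG (¬r ∨ b))) = {s : every successor in {m0, m3, m4, m5}} = {m0, m3, m4, m5}

{m0, m3, m4, m5}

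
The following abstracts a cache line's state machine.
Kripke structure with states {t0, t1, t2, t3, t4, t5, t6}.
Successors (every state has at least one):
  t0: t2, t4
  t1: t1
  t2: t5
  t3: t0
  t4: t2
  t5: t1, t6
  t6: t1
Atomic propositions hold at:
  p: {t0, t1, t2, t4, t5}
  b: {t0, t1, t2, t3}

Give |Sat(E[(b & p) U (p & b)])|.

3

Sat(b & p) = {t0, t1, t2}
Sat(p & b) = {t0, t1, t2}
E[(b & p) U (p & b)]: least fixpoint, start Z0 = Sat((p & b)) = {t0, t1, t2}, add states in Sat(b & p) with some successor in Z. Already a fixed point.
Sat(E[(b & p) U (p & b)]) = {t0, t1, t2}
|Sat(E[(b & p) U (p & b)])| = |{t0, t1, t2}| = 3.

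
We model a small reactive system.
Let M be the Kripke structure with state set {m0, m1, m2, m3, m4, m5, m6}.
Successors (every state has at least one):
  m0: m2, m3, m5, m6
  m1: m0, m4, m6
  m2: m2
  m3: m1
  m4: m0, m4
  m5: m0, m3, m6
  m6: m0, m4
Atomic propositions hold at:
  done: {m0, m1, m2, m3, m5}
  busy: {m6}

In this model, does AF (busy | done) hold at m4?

Sat(busy | done) = {m0, m1, m2, m3, m5, m6}
AF (busy | done): least fixpoint, start Z0 = {m0, m1, m2, m3, m5, m6}, add states with every successor in Z. Already a fixed point.
Sat(AF (busy | done)) = {m0, m1, m2, m3, m5, m6}
m4 ∉ Sat(AF (busy | done)) = {m0, m1, m2, m3, m5, m6}, so the formula does not hold at m4.

No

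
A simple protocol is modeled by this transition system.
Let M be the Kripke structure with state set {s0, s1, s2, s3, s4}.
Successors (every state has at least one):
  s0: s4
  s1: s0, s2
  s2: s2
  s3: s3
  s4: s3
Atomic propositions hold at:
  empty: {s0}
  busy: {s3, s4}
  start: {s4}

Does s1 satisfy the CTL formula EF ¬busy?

Sat(¬busy) = {s0, s1, s2}
EF ¬busy: least fixpoint, start Z0 = {s0, s1, s2}, add states with some successor in Z. Already a fixed point.
Sat(EF ¬busy) = {s0, s1, s2}
s1 ∈ Sat(EF ¬busy) = {s0, s1, s2}, so the formula holds at s1.

Yes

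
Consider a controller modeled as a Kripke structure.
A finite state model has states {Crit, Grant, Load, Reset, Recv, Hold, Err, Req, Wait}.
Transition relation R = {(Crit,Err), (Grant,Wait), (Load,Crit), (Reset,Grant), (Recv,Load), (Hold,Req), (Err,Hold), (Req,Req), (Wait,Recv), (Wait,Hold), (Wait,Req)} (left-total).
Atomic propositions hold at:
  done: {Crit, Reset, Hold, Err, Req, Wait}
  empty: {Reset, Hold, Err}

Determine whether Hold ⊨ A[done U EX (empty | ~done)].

Sat(~done) = {Grant, Load, Recv}
Sat(empty | ~done) = {Grant, Load, Reset, Recv, Hold, Err}
Sat(EX (empty | ~done)) = {s : some successor in {Grant, Load, Reset, Recv, Hold, Err}} = {Crit, Reset, Recv, Err, Wait}
A[done U EX (empty | ~done)]: least fixpoint, start Z0 = Sat(EX (empty | ~done)) = {Crit, Reset, Recv, Err, Wait}, add states in Sat(done) with every successor in Z. Already a fixed point.
Sat(A[done U EX (empty | ~done)]) = {Crit, Reset, Recv, Err, Wait}
Hold ∉ Sat(A[done U EX (empty | ~done)]) = {Crit, Reset, Recv, Err, Wait}, so the formula does not hold at Hold.

No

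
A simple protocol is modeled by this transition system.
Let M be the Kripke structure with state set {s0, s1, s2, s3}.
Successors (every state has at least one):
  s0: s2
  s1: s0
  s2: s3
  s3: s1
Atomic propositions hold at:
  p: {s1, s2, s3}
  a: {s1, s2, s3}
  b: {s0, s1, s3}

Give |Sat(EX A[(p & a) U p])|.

3

Sat(p & a) = {s1, s2, s3}
A[(p & a) U p]: least fixpoint, start Z0 = Sat(p) = {s1, s2, s3}, add states in Sat(p & a) with every successor in Z. Already a fixed point.
Sat(A[(p & a) U p]) = {s1, s2, s3}
Sat(EX A[(p & a) U p]) = {s : some successor in {s1, s2, s3}} = {s0, s2, s3}
|Sat(EX A[(p & a) U p])| = |{s0, s2, s3}| = 3.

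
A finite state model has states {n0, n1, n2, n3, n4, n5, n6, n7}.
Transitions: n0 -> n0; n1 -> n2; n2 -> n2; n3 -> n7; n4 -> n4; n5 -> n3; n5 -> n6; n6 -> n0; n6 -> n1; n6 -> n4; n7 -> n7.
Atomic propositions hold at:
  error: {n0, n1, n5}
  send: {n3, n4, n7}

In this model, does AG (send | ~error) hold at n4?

Yes

Sat(~error) = {n2, n3, n4, n6, n7}
Sat(send | ~error) = {n2, n3, n4, n6, n7}
AG (send | ~error): greatest fixpoint, start Z0 = {n2, n3, n4, n6, n7}, keep only states in Sat with every successor in Z. Z1 = {n2, n3, n4, n7}; fixed.
Sat(AG (send | ~error)) = {n2, n3, n4, n7}
n4 ∈ Sat(AG (send | ~error)) = {n2, n3, n4, n7}, so the formula holds at n4.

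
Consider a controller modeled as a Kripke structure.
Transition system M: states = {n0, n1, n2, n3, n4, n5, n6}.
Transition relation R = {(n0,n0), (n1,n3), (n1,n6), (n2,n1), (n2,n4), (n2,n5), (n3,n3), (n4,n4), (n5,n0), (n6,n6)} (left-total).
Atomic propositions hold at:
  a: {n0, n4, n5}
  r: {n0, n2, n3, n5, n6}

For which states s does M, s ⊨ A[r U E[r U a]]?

E[r U a]: least fixpoint, start Z0 = Sat(a) = {n0, n4, n5}, add states in Sat(r) with some successor in Z. Z1 = {n0, n2, n4, n5}; fixed.
Sat(E[r U a]) = {n0, n2, n4, n5}
A[r U E[r U a]]: least fixpoint, start Z0 = Sat(E[r U a]) = {n0, n2, n4, n5}, add states in Sat(r) with every successor in Z. Already a fixed point.
Sat(A[r U E[r U a]]) = {n0, n2, n4, n5}

{n0, n2, n4, n5}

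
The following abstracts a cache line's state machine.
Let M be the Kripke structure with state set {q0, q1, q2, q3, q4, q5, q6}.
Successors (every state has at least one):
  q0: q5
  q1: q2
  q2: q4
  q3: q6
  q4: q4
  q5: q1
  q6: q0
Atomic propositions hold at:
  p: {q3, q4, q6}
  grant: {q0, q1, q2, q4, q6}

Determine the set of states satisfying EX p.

Sat(EX p) = {s : some successor in {q3, q4, q6}} = {q2, q3, q4}

{q2, q3, q4}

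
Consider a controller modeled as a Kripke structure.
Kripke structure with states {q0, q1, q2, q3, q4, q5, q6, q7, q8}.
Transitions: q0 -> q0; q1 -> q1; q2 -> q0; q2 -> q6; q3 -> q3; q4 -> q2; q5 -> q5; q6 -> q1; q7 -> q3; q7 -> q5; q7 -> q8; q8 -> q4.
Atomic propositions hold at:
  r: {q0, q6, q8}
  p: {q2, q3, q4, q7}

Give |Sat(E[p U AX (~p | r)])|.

Sat(~p) = {q0, q1, q5, q6, q8}
Sat(~p | r) = {q0, q1, q5, q6, q8}
Sat(AX (~p | r)) = {s : every successor in {q0, q1, q5, q6, q8}} = {q0, q1, q2, q5, q6}
E[p U AX (~p | r)]: least fixpoint, start Z0 = Sat(AX (~p | r)) = {q0, q1, q2, q5, q6}, add states in Sat(p) with some successor in Z. Z1 = {q0, q1, q2, q4, q5, q6, q7}; fixed.
Sat(E[p U AX (~p | r)]) = {q0, q1, q2, q4, q5, q6, q7}
|Sat(E[p U AX (~p | r)])| = |{q0, q1, q2, q4, q5, q6, q7}| = 7.

7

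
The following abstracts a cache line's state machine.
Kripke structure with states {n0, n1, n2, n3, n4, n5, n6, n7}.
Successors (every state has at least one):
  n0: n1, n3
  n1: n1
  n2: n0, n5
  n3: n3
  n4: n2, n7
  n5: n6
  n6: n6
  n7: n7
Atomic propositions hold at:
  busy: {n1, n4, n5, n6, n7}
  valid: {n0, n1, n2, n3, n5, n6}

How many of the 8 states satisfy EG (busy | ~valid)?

5

Sat(~valid) = {n4, n7}
Sat(busy | ~valid) = {n1, n4, n5, n6, n7}
EG (busy | ~valid): greatest fixpoint, start Z0 = {n1, n4, n5, n6, n7}, keep only states in Sat with some successor in Z. Already a fixed point.
Sat(EG (busy | ~valid)) = {n1, n4, n5, n6, n7}
|Sat(EG (busy | ~valid))| = |{n1, n4, n5, n6, n7}| = 5.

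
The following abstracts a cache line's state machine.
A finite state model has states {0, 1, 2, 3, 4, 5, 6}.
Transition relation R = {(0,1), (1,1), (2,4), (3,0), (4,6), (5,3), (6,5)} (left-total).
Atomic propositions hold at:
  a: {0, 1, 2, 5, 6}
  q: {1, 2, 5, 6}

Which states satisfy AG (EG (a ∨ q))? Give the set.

Sat(a ∨ q) = {0, 1, 2, 5, 6}
EG (a ∨ q): greatest fixpoint, start Z0 = {0, 1, 2, 5, 6}, keep only states in Sat with some successor in Z. Z1 = {0, 1, 6}; Z2 = {0, 1}; fixed.
Sat(EG (a ∨ q)) = {0, 1}
AG (EG (a ∨ q)): greatest fixpoint, start Z0 = {0, 1}, keep only states in Sat with every successor in Z. Already a fixed point.
Sat(AG (EG (a ∨ q))) = {0, 1}

{0, 1}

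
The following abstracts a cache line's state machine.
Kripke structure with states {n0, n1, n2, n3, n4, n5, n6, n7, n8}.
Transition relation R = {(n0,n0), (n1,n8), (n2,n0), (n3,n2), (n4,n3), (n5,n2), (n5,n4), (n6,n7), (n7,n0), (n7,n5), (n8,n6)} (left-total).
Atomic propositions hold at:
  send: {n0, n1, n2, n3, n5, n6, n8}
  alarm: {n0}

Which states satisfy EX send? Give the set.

{n0, n1, n2, n3, n4, n5, n7, n8}

Sat(EX send) = {s : some successor in {n0, n1, n2, n3, n5, n6, n8}} = {n0, n1, n2, n3, n4, n5, n7, n8}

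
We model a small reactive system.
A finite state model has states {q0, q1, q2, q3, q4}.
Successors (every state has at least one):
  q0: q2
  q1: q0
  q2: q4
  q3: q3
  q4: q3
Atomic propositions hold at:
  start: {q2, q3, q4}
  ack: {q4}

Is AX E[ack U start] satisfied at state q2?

Yes

E[ack U start]: least fixpoint, start Z0 = Sat(start) = {q2, q3, q4}, add states in Sat(ack) with some successor in Z. Already a fixed point.
Sat(E[ack U start]) = {q2, q3, q4}
Sat(AX E[ack U start]) = {s : every successor in {q2, q3, q4}} = {q0, q2, q3, q4}
q2 ∈ Sat(AX E[ack U start]) = {q0, q2, q3, q4}, so the formula holds at q2.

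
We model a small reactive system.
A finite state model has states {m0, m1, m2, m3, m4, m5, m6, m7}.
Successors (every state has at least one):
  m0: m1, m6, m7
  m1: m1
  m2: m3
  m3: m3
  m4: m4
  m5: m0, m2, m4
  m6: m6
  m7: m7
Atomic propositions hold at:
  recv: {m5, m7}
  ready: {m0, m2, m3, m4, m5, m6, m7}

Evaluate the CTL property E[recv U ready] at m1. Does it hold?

No

E[recv U ready]: least fixpoint, start Z0 = Sat(ready) = {m0, m2, m3, m4, m5, m6, m7}, add states in Sat(recv) with some successor in Z. Already a fixed point.
Sat(E[recv U ready]) = {m0, m2, m3, m4, m5, m6, m7}
m1 ∉ Sat(E[recv U ready]) = {m0, m2, m3, m4, m5, m6, m7}, so the formula does not hold at m1.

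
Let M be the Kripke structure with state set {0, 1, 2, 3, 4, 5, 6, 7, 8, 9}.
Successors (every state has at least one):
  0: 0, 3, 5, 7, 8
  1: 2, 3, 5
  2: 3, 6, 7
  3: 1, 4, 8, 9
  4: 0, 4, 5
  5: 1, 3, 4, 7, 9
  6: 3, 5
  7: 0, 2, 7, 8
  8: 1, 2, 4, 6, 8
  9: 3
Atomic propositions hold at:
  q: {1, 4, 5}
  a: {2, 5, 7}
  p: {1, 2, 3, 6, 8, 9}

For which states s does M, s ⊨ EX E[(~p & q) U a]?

Sat(~p) = {0, 4, 5, 7}
Sat(~p & q) = {4, 5}
E[(~p & q) U a]: least fixpoint, start Z0 = Sat(a) = {2, 5, 7}, add states in Sat(~p & q) with some successor in Z. Z1 = {2, 4, 5, 7}; fixed.
Sat(E[(~p & q) U a]) = {2, 4, 5, 7}
Sat(EX E[(~p & q) U a]) = {s : some successor in {2, 4, 5, 7}} = {0, 1, 2, 3, 4, 5, 6, 7, 8}

{0, 1, 2, 3, 4, 5, 6, 7, 8}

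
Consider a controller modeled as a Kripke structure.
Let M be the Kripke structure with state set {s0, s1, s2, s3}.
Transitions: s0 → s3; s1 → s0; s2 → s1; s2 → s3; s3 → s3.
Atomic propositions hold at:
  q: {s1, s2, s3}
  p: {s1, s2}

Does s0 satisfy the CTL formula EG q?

No

EG q: greatest fixpoint, start Z0 = {s1, s2, s3}, keep only states in Sat with some successor in Z. Z1 = {s2, s3}; fixed.
Sat(EG q) = {s2, s3}
s0 ∉ Sat(EG q) = {s2, s3}, so the formula does not hold at s0.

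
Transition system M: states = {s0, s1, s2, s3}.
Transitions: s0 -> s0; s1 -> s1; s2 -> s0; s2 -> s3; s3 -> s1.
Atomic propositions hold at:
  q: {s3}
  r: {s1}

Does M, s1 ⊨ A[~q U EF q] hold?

No

Sat(~q) = {s0, s1, s2}
EF q: least fixpoint, start Z0 = {s3}, add states with some successor in Z. Z1 = {s2, s3}; fixed.
Sat(EF q) = {s2, s3}
A[~q U EF q]: least fixpoint, start Z0 = Sat(EF q) = {s2, s3}, add states in Sat(~q) with every successor in Z. Already a fixed point.
Sat(A[~q U EF q]) = {s2, s3}
s1 ∉ Sat(A[~q U EF q]) = {s2, s3}, so the formula does not hold at s1.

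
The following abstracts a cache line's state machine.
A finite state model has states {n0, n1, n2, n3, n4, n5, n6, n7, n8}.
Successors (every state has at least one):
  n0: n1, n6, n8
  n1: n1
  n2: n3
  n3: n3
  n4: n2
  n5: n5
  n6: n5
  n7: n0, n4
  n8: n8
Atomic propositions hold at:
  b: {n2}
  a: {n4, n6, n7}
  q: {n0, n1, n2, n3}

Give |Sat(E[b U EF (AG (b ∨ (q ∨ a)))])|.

6

Sat(q ∨ a) = {n0, n1, n2, n3, n4, n6, n7}
Sat(b ∨ (q ∨ a)) = {n0, n1, n2, n3, n4, n6, n7}
AG (b ∨ (q ∨ a)): greatest fixpoint, start Z0 = {n0, n1, n2, n3, n4, n6, n7}, keep only states in Sat with every successor in Z. Z1 = {n1, n2, n3, n4, n7}; Z2 = {n1, n2, n3, n4}; fixed.
Sat(AG (b ∨ (q ∨ a))) = {n1, n2, n3, n4}
EF (AG (b ∨ (q ∨ a))): least fixpoint, start Z0 = {n1, n2, n3, n4}, add states with some successor in Z. Z1 = {n0, n1, n2, n3, n4, n7}; fixed.
Sat(EF (AG (b ∨ (q ∨ a)))) = {n0, n1, n2, n3, n4, n7}
E[b U EF (AG (b ∨ (q ∨ a)))]: least fixpoint, start Z0 = Sat(EF (AG (b ∨ (q ∨ a)))) = {n0, n1, n2, n3, n4, n7}, add states in Sat(b) with some successor in Z. Already a fixed point.
Sat(E[b U EF (AG (b ∨ (q ∨ a)))]) = {n0, n1, n2, n3, n4, n7}
|Sat(E[b U EF (AG (b ∨ (q ∨ a)))])| = |{n0, n1, n2, n3, n4, n7}| = 6.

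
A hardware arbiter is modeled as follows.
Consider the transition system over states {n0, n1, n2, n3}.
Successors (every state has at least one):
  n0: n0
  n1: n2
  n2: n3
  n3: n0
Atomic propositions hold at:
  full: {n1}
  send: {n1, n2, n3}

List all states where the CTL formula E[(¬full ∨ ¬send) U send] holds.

Sat(¬full) = {n0, n2, n3}
Sat(¬send) = {n0}
Sat(¬full ∨ ¬send) = {n0, n2, n3}
E[(¬full ∨ ¬send) U send]: least fixpoint, start Z0 = Sat(send) = {n1, n2, n3}, add states in Sat(¬full ∨ ¬send) with some successor in Z. Already a fixed point.
Sat(E[(¬full ∨ ¬send) U send]) = {n1, n2, n3}

{n1, n2, n3}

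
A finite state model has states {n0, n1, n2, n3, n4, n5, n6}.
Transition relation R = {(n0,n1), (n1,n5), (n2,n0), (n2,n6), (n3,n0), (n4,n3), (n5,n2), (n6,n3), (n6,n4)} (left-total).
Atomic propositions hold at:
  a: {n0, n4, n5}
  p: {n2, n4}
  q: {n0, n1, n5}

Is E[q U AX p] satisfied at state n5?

Sat(AX p) = {s : every successor in {n2, n4}} = {n5}
E[q U AX p]: least fixpoint, start Z0 = Sat(AX p) = {n5}, add states in Sat(q) with some successor in Z. Z1 = {n1, n5}; Z2 = {n0, n1, n5}; fixed.
Sat(E[q U AX p]) = {n0, n1, n5}
n5 ∈ Sat(E[q U AX p]) = {n0, n1, n5}, so the formula holds at n5.

Yes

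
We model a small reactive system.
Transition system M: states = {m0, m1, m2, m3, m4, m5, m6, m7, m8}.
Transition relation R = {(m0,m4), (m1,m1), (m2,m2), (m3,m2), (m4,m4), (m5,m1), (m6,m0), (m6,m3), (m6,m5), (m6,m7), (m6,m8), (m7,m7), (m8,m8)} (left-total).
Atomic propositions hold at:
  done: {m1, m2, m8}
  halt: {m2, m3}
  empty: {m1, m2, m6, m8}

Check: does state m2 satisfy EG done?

Yes

EG done: greatest fixpoint, start Z0 = {m1, m2, m8}, keep only states in Sat with some successor in Z. Already a fixed point.
Sat(EG done) = {m1, m2, m8}
m2 ∈ Sat(EG done) = {m1, m2, m8}, so the formula holds at m2.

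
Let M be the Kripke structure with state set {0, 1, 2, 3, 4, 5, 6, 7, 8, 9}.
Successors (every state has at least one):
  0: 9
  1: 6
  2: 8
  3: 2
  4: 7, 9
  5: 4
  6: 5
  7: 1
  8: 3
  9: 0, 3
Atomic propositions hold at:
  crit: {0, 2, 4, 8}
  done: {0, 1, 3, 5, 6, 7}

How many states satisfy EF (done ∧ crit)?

Sat(done ∧ crit) = {0}
EF (done ∧ crit): least fixpoint, start Z0 = {0}, add states with some successor in Z. Z1 = {0, 9}; Z2 = {0, 4, 9}; Z3 = {0, 4, 5, 9}; Z4 = {0, 4, 5, 6, 9}; Z5 = {0, 1, 4, 5, 6, 9}; Z6 = {0, 1, 4, 5, 6, 7, 9}; fixed.
Sat(EF (done ∧ crit)) = {0, 1, 4, 5, 6, 7, 9}
|Sat(EF (done ∧ crit))| = |{0, 1, 4, 5, 6, 7, 9}| = 7.

7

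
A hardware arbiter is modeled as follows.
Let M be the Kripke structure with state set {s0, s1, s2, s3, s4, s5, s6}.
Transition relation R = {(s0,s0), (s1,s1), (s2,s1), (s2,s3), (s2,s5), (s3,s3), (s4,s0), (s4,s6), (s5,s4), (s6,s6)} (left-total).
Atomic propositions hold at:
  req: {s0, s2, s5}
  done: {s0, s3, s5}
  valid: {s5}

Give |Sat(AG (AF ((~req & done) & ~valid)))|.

1

Sat(~req) = {s1, s3, s4, s6}
Sat(~req & done) = {s3}
Sat(~valid) = {s0, s1, s2, s3, s4, s6}
Sat((~req & done) & ~valid) = {s3}
AF ((~req & done) & ~valid): least fixpoint, start Z0 = {s3}, add states with every successor in Z. Already a fixed point.
Sat(AF ((~req & done) & ~valid)) = {s3}
AG (AF ((~req & done) & ~valid)): greatest fixpoint, start Z0 = {s3}, keep only states in Sat with every successor in Z. Already a fixed point.
Sat(AG (AF ((~req & done) & ~valid))) = {s3}
|Sat(AG (AF ((~req & done) & ~valid)))| = |{s3}| = 1.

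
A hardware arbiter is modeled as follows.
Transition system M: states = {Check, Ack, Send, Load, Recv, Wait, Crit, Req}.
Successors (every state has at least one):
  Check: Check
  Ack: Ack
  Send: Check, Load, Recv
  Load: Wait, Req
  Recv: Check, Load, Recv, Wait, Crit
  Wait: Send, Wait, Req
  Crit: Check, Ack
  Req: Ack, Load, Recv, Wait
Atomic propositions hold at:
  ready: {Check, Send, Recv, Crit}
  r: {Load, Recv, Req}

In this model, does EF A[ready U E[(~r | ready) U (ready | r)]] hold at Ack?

Sat(~r) = {Check, Ack, Send, Wait, Crit}
Sat(~r | ready) = {Check, Ack, Send, Recv, Wait, Crit}
Sat(ready | r) = {Check, Send, Load, Recv, Crit, Req}
E[(~r | ready) U (ready | r)]: least fixpoint, start Z0 = Sat((ready | r)) = {Check, Send, Load, Recv, Crit, Req}, add states in Sat(~r | ready) with some successor in Z. Z1 = {Check, Send, Load, Recv, Wait, Crit, Req}; fixed.
Sat(E[(~r | ready) U (ready | r)]) = {Check, Send, Load, Recv, Wait, Crit, Req}
A[ready U E[(~r | ready) U (ready | r)]]: least fixpoint, start Z0 = Sat(E[(~r | ready) U (ready | r)]) = {Check, Send, Load, Recv, Wait, Crit, Req}, add states in Sat(ready) with every successor in Z. Already a fixed point.
Sat(A[ready U E[(~r | ready) U (ready | r)]]) = {Check, Send, Load, Recv, Wait, Crit, Req}
EF A[ready U E[(~r | ready) U (ready | r)]]: least fixpoint, start Z0 = {Check, Send, Load, Recv, Wait, Crit, Req}, add states with some successor in Z. Already a fixed point.
Sat(EF A[ready U E[(~r | ready) U (ready | r)]]) = {Check, Send, Load, Recv, Wait, Crit, Req}
Ack ∉ Sat(EF A[ready U E[(~r | ready) U (ready | r)]]) = {Check, Send, Load, Recv, Wait, Crit, Req}, so the formula does not hold at Ack.

No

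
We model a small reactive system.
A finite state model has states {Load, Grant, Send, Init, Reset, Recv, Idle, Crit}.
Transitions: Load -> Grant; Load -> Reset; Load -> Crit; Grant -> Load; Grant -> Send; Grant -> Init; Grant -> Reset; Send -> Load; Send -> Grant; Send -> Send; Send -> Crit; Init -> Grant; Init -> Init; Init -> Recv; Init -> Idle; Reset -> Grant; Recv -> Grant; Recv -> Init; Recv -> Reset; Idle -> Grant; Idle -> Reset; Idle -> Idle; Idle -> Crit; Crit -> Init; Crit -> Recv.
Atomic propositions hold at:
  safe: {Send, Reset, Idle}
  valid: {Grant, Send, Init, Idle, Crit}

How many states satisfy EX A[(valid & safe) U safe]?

Sat(valid & safe) = {Send, Idle}
A[(valid & safe) U safe]: least fixpoint, start Z0 = Sat(safe) = {Send, Reset, Idle}, add states in Sat(valid & safe) with every successor in Z. Already a fixed point.
Sat(A[(valid & safe) U safe]) = {Send, Reset, Idle}
Sat(EX A[(valid & safe) U safe]) = {s : some successor in {Send, Reset, Idle}} = {Load, Grant, Send, Init, Recv, Idle}
|Sat(EX A[(valid & safe) U safe])| = |{Load, Grant, Send, Init, Recv, Idle}| = 6.

6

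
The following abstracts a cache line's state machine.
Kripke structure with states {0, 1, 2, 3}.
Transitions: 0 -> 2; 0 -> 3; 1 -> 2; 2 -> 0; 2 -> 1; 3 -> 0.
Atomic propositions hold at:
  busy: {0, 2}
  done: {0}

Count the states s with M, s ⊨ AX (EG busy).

EG busy: greatest fixpoint, start Z0 = {0, 2}, keep only states in Sat with some successor in Z. Already a fixed point.
Sat(EG busy) = {0, 2}
Sat(AX (EG busy)) = {s : every successor in {0, 2}} = {1, 3}
|Sat(AX (EG busy))| = |{1, 3}| = 2.

2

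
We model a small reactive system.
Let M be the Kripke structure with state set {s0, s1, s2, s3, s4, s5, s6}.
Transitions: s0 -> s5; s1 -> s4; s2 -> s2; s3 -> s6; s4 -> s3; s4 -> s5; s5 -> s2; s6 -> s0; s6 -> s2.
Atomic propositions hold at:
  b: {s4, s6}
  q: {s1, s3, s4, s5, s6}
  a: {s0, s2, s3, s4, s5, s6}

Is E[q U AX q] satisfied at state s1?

Sat(AX q) = {s : every successor in {s1, s3, s4, s5, s6}} = {s0, s1, s3, s4}
E[q U AX q]: least fixpoint, start Z0 = Sat(AX q) = {s0, s1, s3, s4}, add states in Sat(q) with some successor in Z. Z1 = {s0, s1, s3, s4, s6}; fixed.
Sat(E[q U AX q]) = {s0, s1, s3, s4, s6}
s1 ∈ Sat(E[q U AX q]) = {s0, s1, s3, s4, s6}, so the formula holds at s1.

Yes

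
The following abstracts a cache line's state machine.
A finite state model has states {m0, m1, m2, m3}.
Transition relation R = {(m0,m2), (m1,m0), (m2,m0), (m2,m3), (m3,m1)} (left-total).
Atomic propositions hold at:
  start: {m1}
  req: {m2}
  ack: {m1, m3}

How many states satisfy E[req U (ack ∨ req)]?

3

Sat(ack ∨ req) = {m1, m2, m3}
E[req U (ack ∨ req)]: least fixpoint, start Z0 = Sat((ack ∨ req)) = {m1, m2, m3}, add states in Sat(req) with some successor in Z. Already a fixed point.
Sat(E[req U (ack ∨ req)]) = {m1, m2, m3}
|Sat(E[req U (ack ∨ req)])| = |{m1, m2, m3}| = 3.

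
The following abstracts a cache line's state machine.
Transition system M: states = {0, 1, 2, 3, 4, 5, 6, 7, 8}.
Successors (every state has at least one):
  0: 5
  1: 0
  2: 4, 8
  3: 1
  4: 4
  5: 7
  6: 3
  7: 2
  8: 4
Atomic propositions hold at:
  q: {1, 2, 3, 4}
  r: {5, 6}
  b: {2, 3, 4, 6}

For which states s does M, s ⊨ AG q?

{4}

AG q: greatest fixpoint, start Z0 = {1, 2, 3, 4}, keep only states in Sat with every successor in Z. Z1 = {3, 4}; Z2 = {4}; fixed.
Sat(AG q) = {4}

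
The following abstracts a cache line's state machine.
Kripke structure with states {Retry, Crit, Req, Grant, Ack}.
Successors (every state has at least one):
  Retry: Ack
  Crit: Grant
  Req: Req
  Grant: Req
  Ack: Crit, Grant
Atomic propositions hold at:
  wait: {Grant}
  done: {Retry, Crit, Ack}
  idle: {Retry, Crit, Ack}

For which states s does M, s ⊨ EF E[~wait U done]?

{Retry, Crit, Ack}

Sat(~wait) = {Retry, Crit, Req, Ack}
E[~wait U done]: least fixpoint, start Z0 = Sat(done) = {Retry, Crit, Ack}, add states in Sat(~wait) with some successor in Z. Already a fixed point.
Sat(E[~wait U done]) = {Retry, Crit, Ack}
EF E[~wait U done]: least fixpoint, start Z0 = {Retry, Crit, Ack}, add states with some successor in Z. Already a fixed point.
Sat(EF E[~wait U done]) = {Retry, Crit, Ack}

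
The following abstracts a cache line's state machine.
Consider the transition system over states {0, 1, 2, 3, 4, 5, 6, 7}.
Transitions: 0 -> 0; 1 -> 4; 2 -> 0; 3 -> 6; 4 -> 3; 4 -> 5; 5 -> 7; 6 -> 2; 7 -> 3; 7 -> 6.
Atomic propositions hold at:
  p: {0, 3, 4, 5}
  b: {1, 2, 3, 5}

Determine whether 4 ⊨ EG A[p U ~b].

No

Sat(~b) = {0, 4, 6, 7}
A[p U ~b]: least fixpoint, start Z0 = Sat(~b) = {0, 4, 6, 7}, add states in Sat(p) with every successor in Z. Z1 = {0, 3, 4, 5, 6, 7}; fixed.
Sat(A[p U ~b]) = {0, 3, 4, 5, 6, 7}
EG A[p U ~b]: greatest fixpoint, start Z0 = {0, 3, 4, 5, 6, 7}, keep only states in Sat with some successor in Z. Z1 = {0, 3, 4, 5, 7}; Z2 = {0, 4, 5, 7}; Z3 = {0, 4, 5}; Z4 = {0, 4}; Z5 = {0}; fixed.
Sat(EG A[p U ~b]) = {0}
4 ∉ Sat(EG A[p U ~b]) = {0}, so the formula does not hold at 4.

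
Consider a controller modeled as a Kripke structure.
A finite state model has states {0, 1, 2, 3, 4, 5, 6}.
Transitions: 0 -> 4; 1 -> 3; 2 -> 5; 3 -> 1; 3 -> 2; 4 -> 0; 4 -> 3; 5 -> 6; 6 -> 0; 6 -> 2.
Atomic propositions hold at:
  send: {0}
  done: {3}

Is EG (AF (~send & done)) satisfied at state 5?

No

Sat(~send) = {1, 2, 3, 4, 5, 6}
Sat(~send & done) = {3}
AF (~send & done): least fixpoint, start Z0 = {3}, add states with every successor in Z. Z1 = {1, 3}; fixed.
Sat(AF (~send & done)) = {1, 3}
EG (AF (~send & done)): greatest fixpoint, start Z0 = {1, 3}, keep only states in Sat with some successor in Z. Already a fixed point.
Sat(EG (AF (~send & done))) = {1, 3}
5 ∉ Sat(EG (AF (~send & done))) = {1, 3}, so the formula does not hold at 5.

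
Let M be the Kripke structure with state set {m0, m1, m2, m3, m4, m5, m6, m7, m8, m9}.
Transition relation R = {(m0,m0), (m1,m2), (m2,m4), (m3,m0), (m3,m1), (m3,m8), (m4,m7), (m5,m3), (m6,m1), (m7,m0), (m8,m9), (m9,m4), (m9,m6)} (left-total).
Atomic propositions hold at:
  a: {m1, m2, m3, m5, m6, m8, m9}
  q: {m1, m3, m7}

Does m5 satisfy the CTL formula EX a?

Sat(EX a) = {s : some successor in {m1, m2, m3, m5, m6, m8, m9}} = {m1, m3, m5, m6, m8, m9}
m5 ∈ Sat(EX a) = {m1, m3, m5, m6, m8, m9}, so the formula holds at m5.

Yes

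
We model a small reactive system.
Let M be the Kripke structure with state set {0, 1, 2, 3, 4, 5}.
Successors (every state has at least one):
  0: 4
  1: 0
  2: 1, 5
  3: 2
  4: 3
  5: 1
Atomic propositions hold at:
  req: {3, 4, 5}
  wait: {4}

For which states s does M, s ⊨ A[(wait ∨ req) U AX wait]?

{0}

Sat(wait ∨ req) = {3, 4, 5}
Sat(AX wait) = {s : every successor in {4}} = {0}
A[(wait ∨ req) U AX wait]: least fixpoint, start Z0 = Sat(AX wait) = {0}, add states in Sat(wait ∨ req) with every successor in Z. Already a fixed point.
Sat(A[(wait ∨ req) U AX wait]) = {0}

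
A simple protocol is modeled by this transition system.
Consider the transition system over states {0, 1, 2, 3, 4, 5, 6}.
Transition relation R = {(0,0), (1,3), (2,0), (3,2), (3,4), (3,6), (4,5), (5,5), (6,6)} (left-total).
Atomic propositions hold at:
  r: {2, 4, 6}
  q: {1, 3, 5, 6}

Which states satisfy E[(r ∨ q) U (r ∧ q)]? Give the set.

{1, 3, 6}

Sat(r ∨ q) = {1, 2, 3, 4, 5, 6}
Sat(r ∧ q) = {6}
E[(r ∨ q) U (r ∧ q)]: least fixpoint, start Z0 = Sat((r ∧ q)) = {6}, add states in Sat(r ∨ q) with some successor in Z. Z1 = {3, 6}; Z2 = {1, 3, 6}; fixed.
Sat(E[(r ∨ q) U (r ∧ q)]) = {1, 3, 6}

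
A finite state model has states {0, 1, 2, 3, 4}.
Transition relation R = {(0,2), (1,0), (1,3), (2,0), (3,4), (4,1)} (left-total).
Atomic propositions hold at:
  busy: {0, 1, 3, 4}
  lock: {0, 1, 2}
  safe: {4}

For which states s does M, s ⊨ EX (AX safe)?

{1}

Sat(AX safe) = {s : every successor in {4}} = {3}
Sat(EX (AX safe)) = {s : some successor in {3}} = {1}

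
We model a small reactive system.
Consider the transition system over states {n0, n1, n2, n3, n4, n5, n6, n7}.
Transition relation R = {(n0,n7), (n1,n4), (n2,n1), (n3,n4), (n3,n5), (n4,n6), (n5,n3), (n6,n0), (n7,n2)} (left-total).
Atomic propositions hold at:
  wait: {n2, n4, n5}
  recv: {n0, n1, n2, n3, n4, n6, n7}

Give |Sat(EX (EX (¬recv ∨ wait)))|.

3

Sat(¬recv) = {n5}
Sat(¬recv ∨ wait) = {n2, n4, n5}
Sat(EX (¬recv ∨ wait)) = {s : some successor in {n2, n4, n5}} = {n1, n3, n7}
Sat(EX (EX (¬recv ∨ wait))) = {s : some successor in {n1, n3, n7}} = {n0, n2, n5}
|Sat(EX (EX (¬recv ∨ wait)))| = |{n0, n2, n5}| = 3.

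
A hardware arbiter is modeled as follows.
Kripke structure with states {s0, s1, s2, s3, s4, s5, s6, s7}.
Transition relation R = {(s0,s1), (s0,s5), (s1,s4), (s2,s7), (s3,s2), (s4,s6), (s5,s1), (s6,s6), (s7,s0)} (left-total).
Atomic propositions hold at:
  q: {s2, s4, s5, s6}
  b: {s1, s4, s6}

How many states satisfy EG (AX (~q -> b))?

Sat(~q) = {s0, s1, s3, s7}
Sat(~q -> b) = {s1, s2, s4, s5, s6}
Sat(AX (~q -> b)) = {s : every successor in {s1, s2, s4, s5, s6}} = {s0, s1, s3, s4, s5, s6}
EG (AX (~q -> b)): greatest fixpoint, start Z0 = {s0, s1, s3, s4, s5, s6}, keep only states in Sat with some successor in Z. Z1 = {s0, s1, s4, s5, s6}; fixed.
Sat(EG (AX (~q -> b))) = {s0, s1, s4, s5, s6}
|Sat(EG (AX (~q -> b)))| = |{s0, s1, s4, s5, s6}| = 5.

5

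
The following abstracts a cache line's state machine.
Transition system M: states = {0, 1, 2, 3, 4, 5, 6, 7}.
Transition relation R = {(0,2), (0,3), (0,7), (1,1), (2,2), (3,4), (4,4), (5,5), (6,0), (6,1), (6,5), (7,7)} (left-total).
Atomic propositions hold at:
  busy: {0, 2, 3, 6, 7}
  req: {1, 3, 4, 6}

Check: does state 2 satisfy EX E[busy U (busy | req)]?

Sat(busy | req) = {0, 1, 2, 3, 4, 6, 7}
E[busy U (busy | req)]: least fixpoint, start Z0 = Sat((busy | req)) = {0, 1, 2, 3, 4, 6, 7}, add states in Sat(busy) with some successor in Z. Already a fixed point.
Sat(E[busy U (busy | req)]) = {0, 1, 2, 3, 4, 6, 7}
Sat(EX E[busy U (busy | req)]) = {s : some successor in {0, 1, 2, 3, 4, 6, 7}} = {0, 1, 2, 3, 4, 6, 7}
2 ∈ Sat(EX E[busy U (busy | req)]) = {0, 1, 2, 3, 4, 6, 7}, so the formula holds at 2.

Yes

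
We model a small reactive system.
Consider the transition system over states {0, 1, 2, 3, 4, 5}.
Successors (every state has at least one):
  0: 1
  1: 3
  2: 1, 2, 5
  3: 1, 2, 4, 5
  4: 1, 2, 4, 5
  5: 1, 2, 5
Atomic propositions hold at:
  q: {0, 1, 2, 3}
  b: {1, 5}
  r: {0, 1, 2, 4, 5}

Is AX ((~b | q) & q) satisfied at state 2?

Sat(~b) = {0, 2, 3, 4}
Sat(~b | q) = {0, 1, 2, 3, 4}
Sat((~b | q) & q) = {0, 1, 2, 3}
Sat(AX ((~b | q) & q)) = {s : every successor in {0, 1, 2, 3}} = {0, 1}
2 ∉ Sat(AX ((~b | q) & q)) = {0, 1}, so the formula does not hold at 2.

No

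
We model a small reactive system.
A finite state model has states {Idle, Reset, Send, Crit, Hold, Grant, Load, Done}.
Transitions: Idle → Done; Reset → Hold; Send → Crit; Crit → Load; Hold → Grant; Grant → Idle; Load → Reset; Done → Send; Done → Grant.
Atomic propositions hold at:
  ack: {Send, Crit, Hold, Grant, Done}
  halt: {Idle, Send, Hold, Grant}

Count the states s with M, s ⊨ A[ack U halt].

A[ack U halt]: least fixpoint, start Z0 = Sat(halt) = {Idle, Send, Hold, Grant}, add states in Sat(ack) with every successor in Z. Z1 = {Idle, Send, Hold, Grant, Done}; fixed.
Sat(A[ack U halt]) = {Idle, Send, Hold, Grant, Done}
|Sat(A[ack U halt])| = |{Idle, Send, Hold, Grant, Done}| = 5.

5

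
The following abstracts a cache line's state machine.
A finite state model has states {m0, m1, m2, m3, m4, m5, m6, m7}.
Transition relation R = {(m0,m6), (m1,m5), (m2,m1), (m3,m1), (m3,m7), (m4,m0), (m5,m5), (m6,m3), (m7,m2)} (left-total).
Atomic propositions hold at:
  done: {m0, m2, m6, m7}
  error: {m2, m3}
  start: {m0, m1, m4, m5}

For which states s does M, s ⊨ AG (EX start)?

Sat(EX start) = {s : some successor in {m0, m1, m4, m5}} = {m1, m2, m3, m4, m5}
AG (EX start): greatest fixpoint, start Z0 = {m1, m2, m3, m4, m5}, keep only states in Sat with every successor in Z. Z1 = {m1, m2, m5}; fixed.
Sat(AG (EX start)) = {m1, m2, m5}

{m1, m2, m5}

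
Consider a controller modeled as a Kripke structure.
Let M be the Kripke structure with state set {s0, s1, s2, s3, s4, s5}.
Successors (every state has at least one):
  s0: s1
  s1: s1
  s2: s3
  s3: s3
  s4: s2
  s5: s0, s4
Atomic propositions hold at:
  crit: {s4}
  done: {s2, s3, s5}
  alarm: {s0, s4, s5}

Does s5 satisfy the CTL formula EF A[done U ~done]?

Sat(~done) = {s0, s1, s4}
A[done U ~done]: least fixpoint, start Z0 = Sat(~done) = {s0, s1, s4}, add states in Sat(done) with every successor in Z. Z1 = {s0, s1, s4, s5}; fixed.
Sat(A[done U ~done]) = {s0, s1, s4, s5}
EF A[done U ~done]: least fixpoint, start Z0 = {s0, s1, s4, s5}, add states with some successor in Z. Already a fixed point.
Sat(EF A[done U ~done]) = {s0, s1, s4, s5}
s5 ∈ Sat(EF A[done U ~done]) = {s0, s1, s4, s5}, so the formula holds at s5.

Yes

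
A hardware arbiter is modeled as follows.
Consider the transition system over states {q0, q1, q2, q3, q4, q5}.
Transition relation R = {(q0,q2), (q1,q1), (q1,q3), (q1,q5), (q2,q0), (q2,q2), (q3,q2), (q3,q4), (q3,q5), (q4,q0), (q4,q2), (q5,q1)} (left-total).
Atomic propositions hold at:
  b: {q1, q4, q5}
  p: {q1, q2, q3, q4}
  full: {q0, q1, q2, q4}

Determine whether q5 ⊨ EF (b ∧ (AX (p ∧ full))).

Yes

Sat(p ∧ full) = {q1, q2, q4}
Sat(AX (p ∧ full)) = {s : every successor in {q1, q2, q4}} = {q0, q5}
Sat(b ∧ (AX (p ∧ full))) = {q5}
EF (b ∧ (AX (p ∧ full))): least fixpoint, start Z0 = {q5}, add states with some successor in Z. Z1 = {q1, q3, q5}; fixed.
Sat(EF (b ∧ (AX (p ∧ full)))) = {q1, q3, q5}
q5 ∈ Sat(EF (b ∧ (AX (p ∧ full)))) = {q1, q3, q5}, so the formula holds at q5.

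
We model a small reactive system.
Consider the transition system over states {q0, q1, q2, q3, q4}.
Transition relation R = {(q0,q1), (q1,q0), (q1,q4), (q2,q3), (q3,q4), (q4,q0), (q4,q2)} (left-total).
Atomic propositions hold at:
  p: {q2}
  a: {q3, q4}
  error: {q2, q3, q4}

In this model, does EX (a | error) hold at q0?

Sat(a | error) = {q2, q3, q4}
Sat(EX (a | error)) = {s : some successor in {q2, q3, q4}} = {q1, q2, q3, q4}
q0 ∉ Sat(EX (a | error)) = {q1, q2, q3, q4}, so the formula does not hold at q0.

No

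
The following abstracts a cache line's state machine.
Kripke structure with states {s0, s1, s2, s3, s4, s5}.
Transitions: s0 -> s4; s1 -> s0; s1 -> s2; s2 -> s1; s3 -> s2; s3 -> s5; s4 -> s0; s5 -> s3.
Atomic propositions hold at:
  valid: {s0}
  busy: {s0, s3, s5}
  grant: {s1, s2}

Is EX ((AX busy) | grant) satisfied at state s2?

Yes

Sat(AX busy) = {s : every successor in {s0, s3, s5}} = {s4, s5}
Sat((AX busy) | grant) = {s1, s2, s4, s5}
Sat(EX ((AX busy) | grant)) = {s : some successor in {s1, s2, s4, s5}} = {s0, s1, s2, s3}
s2 ∈ Sat(EX ((AX busy) | grant)) = {s0, s1, s2, s3}, so the formula holds at s2.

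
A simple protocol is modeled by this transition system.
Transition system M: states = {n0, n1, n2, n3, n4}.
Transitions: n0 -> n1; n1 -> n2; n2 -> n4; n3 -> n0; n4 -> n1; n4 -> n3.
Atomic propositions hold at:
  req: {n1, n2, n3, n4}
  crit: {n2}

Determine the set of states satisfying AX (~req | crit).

Sat(~req) = {n0}
Sat(~req | crit) = {n0, n2}
Sat(AX (~req | crit)) = {s : every successor in {n0, n2}} = {n1, n3}

{n1, n3}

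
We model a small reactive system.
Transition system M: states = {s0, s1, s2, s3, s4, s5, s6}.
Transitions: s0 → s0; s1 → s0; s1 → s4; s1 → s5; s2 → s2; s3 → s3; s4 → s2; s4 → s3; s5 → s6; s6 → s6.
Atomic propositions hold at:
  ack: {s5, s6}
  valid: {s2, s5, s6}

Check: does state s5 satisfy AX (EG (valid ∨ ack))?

Yes

Sat(valid ∨ ack) = {s2, s5, s6}
EG (valid ∨ ack): greatest fixpoint, start Z0 = {s2, s5, s6}, keep only states in Sat with some successor in Z. Already a fixed point.
Sat(EG (valid ∨ ack)) = {s2, s5, s6}
Sat(AX (EG (valid ∨ ack))) = {s : every successor in {s2, s5, s6}} = {s2, s5, s6}
s5 ∈ Sat(AX (EG (valid ∨ ack))) = {s2, s5, s6}, so the formula holds at s5.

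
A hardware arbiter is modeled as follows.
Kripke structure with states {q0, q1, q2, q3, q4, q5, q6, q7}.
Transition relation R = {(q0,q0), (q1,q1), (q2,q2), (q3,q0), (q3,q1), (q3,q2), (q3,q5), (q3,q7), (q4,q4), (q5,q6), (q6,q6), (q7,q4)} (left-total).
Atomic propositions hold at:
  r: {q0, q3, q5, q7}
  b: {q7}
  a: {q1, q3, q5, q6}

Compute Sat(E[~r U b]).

Sat(~r) = {q1, q2, q4, q6}
E[~r U b]: least fixpoint, start Z0 = Sat(b) = {q7}, add states in Sat(~r) with some successor in Z. Already a fixed point.
Sat(E[~r U b]) = {q7}

{q7}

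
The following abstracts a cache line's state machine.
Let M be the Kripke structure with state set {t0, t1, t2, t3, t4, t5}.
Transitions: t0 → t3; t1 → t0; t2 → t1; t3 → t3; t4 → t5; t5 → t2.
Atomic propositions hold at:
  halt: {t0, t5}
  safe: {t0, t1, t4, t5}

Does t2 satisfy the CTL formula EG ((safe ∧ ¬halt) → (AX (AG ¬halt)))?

No

Sat(¬halt) = {t1, t2, t3, t4}
Sat(safe ∧ ¬halt) = {t1, t4}
AG ¬halt: greatest fixpoint, start Z0 = {t1, t2, t3, t4}, keep only states in Sat with every successor in Z. Z1 = {t2, t3}; Z2 = {t3}; fixed.
Sat(AG ¬halt) = {t3}
Sat(AX (AG ¬halt)) = {s : every successor in {t3}} = {t0, t3}
Sat((safe ∧ ¬halt) → (AX (AG ¬halt))) = {t0, t2, t3, t5}
EG ((safe ∧ ¬halt) → (AX (AG ¬halt))): greatest fixpoint, start Z0 = {t0, t2, t3, t5}, keep only states in Sat with some successor in Z. Z1 = {t0, t3, t5}; Z2 = {t0, t3}; fixed.
Sat(EG ((safe ∧ ¬halt) → (AX (AG ¬halt)))) = {t0, t3}
t2 ∉ Sat(EG ((safe ∧ ¬halt) → (AX (AG ¬halt)))) = {t0, t3}, so the formula does not hold at t2.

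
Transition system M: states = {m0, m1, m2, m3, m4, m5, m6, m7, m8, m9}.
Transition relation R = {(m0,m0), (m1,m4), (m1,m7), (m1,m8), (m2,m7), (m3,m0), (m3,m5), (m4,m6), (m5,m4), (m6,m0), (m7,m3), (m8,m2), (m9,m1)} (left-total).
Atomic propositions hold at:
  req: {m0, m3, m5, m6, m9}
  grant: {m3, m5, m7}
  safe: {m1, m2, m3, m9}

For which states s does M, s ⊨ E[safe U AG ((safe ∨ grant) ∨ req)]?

{m0, m3, m6}

Sat(safe ∨ grant) = {m1, m2, m3, m5, m7, m9}
Sat((safe ∨ grant) ∨ req) = {m0, m1, m2, m3, m5, m6, m7, m9}
AG ((safe ∨ grant) ∨ req): greatest fixpoint, start Z0 = {m0, m1, m2, m3, m5, m6, m7, m9}, keep only states in Sat with every successor in Z. Z1 = {m0, m2, m3, m6, m7, m9}; Z2 = {m0, m2, m6, m7}; Z3 = {m0, m2, m6}; Z4 = {m0, m6}; fixed.
Sat(AG ((safe ∨ grant) ∨ req)) = {m0, m6}
E[safe U AG ((safe ∨ grant) ∨ req)]: least fixpoint, start Z0 = Sat(AG ((safe ∨ grant) ∨ req)) = {m0, m6}, add states in Sat(safe) with some successor in Z. Z1 = {m0, m3, m6}; fixed.
Sat(E[safe U AG ((safe ∨ grant) ∨ req)]) = {m0, m3, m6}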